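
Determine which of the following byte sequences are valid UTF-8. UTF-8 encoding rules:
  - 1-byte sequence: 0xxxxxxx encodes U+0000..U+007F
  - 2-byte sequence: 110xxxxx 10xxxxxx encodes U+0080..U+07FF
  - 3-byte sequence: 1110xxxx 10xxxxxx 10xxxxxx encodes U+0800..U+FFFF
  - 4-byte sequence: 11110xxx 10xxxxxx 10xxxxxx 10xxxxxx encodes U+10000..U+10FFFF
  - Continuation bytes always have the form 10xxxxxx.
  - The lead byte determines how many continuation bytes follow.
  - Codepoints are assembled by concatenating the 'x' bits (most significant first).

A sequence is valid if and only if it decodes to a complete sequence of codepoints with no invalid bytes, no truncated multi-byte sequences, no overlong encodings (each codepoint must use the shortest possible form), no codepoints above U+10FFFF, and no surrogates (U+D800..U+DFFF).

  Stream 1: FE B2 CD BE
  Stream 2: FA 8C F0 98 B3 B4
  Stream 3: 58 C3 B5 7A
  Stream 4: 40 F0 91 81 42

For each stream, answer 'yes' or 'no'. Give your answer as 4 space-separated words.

Answer: no no yes no

Derivation:
Stream 1: error at byte offset 0. INVALID
Stream 2: error at byte offset 0. INVALID
Stream 3: decodes cleanly. VALID
Stream 4: error at byte offset 4. INVALID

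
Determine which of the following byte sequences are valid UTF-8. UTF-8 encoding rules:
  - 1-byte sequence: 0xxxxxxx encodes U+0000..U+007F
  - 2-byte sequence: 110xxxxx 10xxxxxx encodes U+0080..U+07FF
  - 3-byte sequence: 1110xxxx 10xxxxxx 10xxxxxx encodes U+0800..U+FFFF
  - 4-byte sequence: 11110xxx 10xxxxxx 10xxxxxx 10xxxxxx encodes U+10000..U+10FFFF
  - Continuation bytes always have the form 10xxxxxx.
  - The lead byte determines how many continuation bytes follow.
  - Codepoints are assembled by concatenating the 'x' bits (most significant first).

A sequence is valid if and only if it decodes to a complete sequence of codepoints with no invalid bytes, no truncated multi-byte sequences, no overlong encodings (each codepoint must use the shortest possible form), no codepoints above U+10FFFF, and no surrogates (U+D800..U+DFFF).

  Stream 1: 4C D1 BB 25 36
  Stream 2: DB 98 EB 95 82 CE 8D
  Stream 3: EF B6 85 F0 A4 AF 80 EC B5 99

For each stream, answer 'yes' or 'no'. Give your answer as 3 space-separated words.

Stream 1: decodes cleanly. VALID
Stream 2: decodes cleanly. VALID
Stream 3: decodes cleanly. VALID

Answer: yes yes yes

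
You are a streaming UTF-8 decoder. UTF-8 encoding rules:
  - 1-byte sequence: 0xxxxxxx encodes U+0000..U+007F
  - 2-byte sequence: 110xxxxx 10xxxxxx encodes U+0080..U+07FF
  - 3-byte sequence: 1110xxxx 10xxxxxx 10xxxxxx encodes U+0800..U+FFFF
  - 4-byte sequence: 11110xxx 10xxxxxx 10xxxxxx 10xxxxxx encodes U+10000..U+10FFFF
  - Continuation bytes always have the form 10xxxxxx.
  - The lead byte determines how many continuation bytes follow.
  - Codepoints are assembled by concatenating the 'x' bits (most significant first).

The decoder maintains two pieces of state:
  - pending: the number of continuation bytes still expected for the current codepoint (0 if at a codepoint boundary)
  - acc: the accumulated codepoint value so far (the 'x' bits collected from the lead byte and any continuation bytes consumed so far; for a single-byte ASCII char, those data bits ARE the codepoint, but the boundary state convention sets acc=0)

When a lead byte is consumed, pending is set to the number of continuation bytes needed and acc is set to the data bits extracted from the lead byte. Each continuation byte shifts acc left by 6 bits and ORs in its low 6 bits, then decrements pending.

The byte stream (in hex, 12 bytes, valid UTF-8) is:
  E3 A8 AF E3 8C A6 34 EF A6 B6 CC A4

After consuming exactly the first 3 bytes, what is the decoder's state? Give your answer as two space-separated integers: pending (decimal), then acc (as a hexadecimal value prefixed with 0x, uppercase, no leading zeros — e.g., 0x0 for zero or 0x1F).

Answer: 0 0x3A2F

Derivation:
Byte[0]=E3: 3-byte lead. pending=2, acc=0x3
Byte[1]=A8: continuation. acc=(acc<<6)|0x28=0xE8, pending=1
Byte[2]=AF: continuation. acc=(acc<<6)|0x2F=0x3A2F, pending=0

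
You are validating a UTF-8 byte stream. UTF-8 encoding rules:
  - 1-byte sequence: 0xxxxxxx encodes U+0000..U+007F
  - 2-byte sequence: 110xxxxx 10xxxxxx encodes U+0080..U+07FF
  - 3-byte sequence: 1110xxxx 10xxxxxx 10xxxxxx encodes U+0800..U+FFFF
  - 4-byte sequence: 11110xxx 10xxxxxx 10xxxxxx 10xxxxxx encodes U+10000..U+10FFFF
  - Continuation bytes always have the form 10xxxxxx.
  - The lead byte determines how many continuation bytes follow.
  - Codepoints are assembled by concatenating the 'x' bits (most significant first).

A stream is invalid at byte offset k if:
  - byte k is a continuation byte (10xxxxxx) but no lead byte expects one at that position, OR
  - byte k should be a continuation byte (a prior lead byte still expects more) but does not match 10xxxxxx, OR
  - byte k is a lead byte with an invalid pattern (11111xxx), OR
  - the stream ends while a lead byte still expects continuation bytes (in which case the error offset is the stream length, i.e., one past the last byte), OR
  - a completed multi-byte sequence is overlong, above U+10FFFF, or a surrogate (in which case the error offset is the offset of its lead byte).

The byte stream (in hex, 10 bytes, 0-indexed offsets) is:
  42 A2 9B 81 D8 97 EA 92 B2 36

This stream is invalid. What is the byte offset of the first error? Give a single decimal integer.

Answer: 1

Derivation:
Byte[0]=42: 1-byte ASCII. cp=U+0042
Byte[1]=A2: INVALID lead byte (not 0xxx/110x/1110/11110)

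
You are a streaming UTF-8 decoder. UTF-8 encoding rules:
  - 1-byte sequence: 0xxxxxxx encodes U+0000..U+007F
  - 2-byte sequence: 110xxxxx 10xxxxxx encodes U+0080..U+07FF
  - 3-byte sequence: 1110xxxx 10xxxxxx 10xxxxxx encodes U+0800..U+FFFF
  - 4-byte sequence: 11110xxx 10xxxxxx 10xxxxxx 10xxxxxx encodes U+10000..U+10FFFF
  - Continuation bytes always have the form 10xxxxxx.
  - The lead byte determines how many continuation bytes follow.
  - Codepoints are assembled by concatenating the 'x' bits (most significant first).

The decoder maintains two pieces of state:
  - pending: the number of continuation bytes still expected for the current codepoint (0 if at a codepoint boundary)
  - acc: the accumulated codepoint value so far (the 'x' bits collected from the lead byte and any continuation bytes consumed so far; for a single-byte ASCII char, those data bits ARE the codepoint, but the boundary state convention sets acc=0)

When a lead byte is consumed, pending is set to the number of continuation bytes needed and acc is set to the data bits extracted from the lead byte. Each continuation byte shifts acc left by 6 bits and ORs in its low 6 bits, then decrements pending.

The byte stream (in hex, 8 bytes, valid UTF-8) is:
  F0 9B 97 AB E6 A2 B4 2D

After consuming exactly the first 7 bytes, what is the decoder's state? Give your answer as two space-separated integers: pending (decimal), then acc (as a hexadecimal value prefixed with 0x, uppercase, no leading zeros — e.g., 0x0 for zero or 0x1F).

Byte[0]=F0: 4-byte lead. pending=3, acc=0x0
Byte[1]=9B: continuation. acc=(acc<<6)|0x1B=0x1B, pending=2
Byte[2]=97: continuation. acc=(acc<<6)|0x17=0x6D7, pending=1
Byte[3]=AB: continuation. acc=(acc<<6)|0x2B=0x1B5EB, pending=0
Byte[4]=E6: 3-byte lead. pending=2, acc=0x6
Byte[5]=A2: continuation. acc=(acc<<6)|0x22=0x1A2, pending=1
Byte[6]=B4: continuation. acc=(acc<<6)|0x34=0x68B4, pending=0

Answer: 0 0x68B4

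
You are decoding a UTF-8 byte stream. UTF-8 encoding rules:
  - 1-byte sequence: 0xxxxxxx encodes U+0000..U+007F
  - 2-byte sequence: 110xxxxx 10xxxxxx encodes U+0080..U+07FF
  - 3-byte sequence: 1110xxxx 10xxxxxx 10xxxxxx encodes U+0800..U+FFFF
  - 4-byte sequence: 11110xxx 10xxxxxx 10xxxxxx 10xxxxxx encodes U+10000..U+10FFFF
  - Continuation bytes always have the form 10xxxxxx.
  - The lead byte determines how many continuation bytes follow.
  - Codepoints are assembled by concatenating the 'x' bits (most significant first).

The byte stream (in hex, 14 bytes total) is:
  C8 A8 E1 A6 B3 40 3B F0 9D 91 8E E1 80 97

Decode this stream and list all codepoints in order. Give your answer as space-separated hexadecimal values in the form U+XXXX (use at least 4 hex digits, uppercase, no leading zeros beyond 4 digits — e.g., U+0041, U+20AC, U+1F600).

Byte[0]=C8: 2-byte lead, need 1 cont bytes. acc=0x8
Byte[1]=A8: continuation. acc=(acc<<6)|0x28=0x228
Completed: cp=U+0228 (starts at byte 0)
Byte[2]=E1: 3-byte lead, need 2 cont bytes. acc=0x1
Byte[3]=A6: continuation. acc=(acc<<6)|0x26=0x66
Byte[4]=B3: continuation. acc=(acc<<6)|0x33=0x19B3
Completed: cp=U+19B3 (starts at byte 2)
Byte[5]=40: 1-byte ASCII. cp=U+0040
Byte[6]=3B: 1-byte ASCII. cp=U+003B
Byte[7]=F0: 4-byte lead, need 3 cont bytes. acc=0x0
Byte[8]=9D: continuation. acc=(acc<<6)|0x1D=0x1D
Byte[9]=91: continuation. acc=(acc<<6)|0x11=0x751
Byte[10]=8E: continuation. acc=(acc<<6)|0x0E=0x1D44E
Completed: cp=U+1D44E (starts at byte 7)
Byte[11]=E1: 3-byte lead, need 2 cont bytes. acc=0x1
Byte[12]=80: continuation. acc=(acc<<6)|0x00=0x40
Byte[13]=97: continuation. acc=(acc<<6)|0x17=0x1017
Completed: cp=U+1017 (starts at byte 11)

Answer: U+0228 U+19B3 U+0040 U+003B U+1D44E U+1017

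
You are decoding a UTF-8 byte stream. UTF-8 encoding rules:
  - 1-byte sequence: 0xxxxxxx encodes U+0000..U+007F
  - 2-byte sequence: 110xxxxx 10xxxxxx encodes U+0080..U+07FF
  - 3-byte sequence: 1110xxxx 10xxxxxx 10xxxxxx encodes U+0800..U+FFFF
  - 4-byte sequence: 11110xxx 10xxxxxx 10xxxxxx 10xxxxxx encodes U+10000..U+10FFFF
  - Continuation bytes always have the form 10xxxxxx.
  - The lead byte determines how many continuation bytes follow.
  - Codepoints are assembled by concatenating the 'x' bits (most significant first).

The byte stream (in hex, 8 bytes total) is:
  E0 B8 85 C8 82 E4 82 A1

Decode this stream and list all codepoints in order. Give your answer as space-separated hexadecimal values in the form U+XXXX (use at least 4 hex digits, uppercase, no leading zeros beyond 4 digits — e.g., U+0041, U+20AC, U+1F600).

Byte[0]=E0: 3-byte lead, need 2 cont bytes. acc=0x0
Byte[1]=B8: continuation. acc=(acc<<6)|0x38=0x38
Byte[2]=85: continuation. acc=(acc<<6)|0x05=0xE05
Completed: cp=U+0E05 (starts at byte 0)
Byte[3]=C8: 2-byte lead, need 1 cont bytes. acc=0x8
Byte[4]=82: continuation. acc=(acc<<6)|0x02=0x202
Completed: cp=U+0202 (starts at byte 3)
Byte[5]=E4: 3-byte lead, need 2 cont bytes. acc=0x4
Byte[6]=82: continuation. acc=(acc<<6)|0x02=0x102
Byte[7]=A1: continuation. acc=(acc<<6)|0x21=0x40A1
Completed: cp=U+40A1 (starts at byte 5)

Answer: U+0E05 U+0202 U+40A1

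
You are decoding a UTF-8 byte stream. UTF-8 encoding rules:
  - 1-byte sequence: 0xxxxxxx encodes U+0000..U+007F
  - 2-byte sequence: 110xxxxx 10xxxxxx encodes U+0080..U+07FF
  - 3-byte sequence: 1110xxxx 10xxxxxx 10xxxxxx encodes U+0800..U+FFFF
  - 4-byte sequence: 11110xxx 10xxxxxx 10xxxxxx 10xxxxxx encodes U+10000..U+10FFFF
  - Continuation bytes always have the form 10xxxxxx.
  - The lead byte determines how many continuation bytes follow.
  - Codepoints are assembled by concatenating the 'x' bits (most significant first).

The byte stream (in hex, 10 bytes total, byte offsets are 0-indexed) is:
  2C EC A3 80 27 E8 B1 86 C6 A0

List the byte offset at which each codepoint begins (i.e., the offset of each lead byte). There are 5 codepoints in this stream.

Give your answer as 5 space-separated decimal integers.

Byte[0]=2C: 1-byte ASCII. cp=U+002C
Byte[1]=EC: 3-byte lead, need 2 cont bytes. acc=0xC
Byte[2]=A3: continuation. acc=(acc<<6)|0x23=0x323
Byte[3]=80: continuation. acc=(acc<<6)|0x00=0xC8C0
Completed: cp=U+C8C0 (starts at byte 1)
Byte[4]=27: 1-byte ASCII. cp=U+0027
Byte[5]=E8: 3-byte lead, need 2 cont bytes. acc=0x8
Byte[6]=B1: continuation. acc=(acc<<6)|0x31=0x231
Byte[7]=86: continuation. acc=(acc<<6)|0x06=0x8C46
Completed: cp=U+8C46 (starts at byte 5)
Byte[8]=C6: 2-byte lead, need 1 cont bytes. acc=0x6
Byte[9]=A0: continuation. acc=(acc<<6)|0x20=0x1A0
Completed: cp=U+01A0 (starts at byte 8)

Answer: 0 1 4 5 8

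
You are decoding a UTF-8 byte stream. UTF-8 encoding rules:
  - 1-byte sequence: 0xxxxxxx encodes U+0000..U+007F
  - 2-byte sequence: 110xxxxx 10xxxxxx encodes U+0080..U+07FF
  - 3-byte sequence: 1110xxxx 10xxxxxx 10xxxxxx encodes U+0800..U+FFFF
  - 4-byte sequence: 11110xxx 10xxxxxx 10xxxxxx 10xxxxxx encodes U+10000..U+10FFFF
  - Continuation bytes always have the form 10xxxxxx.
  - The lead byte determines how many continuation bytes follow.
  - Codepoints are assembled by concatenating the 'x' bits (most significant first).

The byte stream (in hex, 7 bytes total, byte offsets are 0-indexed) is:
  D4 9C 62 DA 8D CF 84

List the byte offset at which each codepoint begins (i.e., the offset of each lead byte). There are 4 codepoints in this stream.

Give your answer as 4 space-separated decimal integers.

Answer: 0 2 3 5

Derivation:
Byte[0]=D4: 2-byte lead, need 1 cont bytes. acc=0x14
Byte[1]=9C: continuation. acc=(acc<<6)|0x1C=0x51C
Completed: cp=U+051C (starts at byte 0)
Byte[2]=62: 1-byte ASCII. cp=U+0062
Byte[3]=DA: 2-byte lead, need 1 cont bytes. acc=0x1A
Byte[4]=8D: continuation. acc=(acc<<6)|0x0D=0x68D
Completed: cp=U+068D (starts at byte 3)
Byte[5]=CF: 2-byte lead, need 1 cont bytes. acc=0xF
Byte[6]=84: continuation. acc=(acc<<6)|0x04=0x3C4
Completed: cp=U+03C4 (starts at byte 5)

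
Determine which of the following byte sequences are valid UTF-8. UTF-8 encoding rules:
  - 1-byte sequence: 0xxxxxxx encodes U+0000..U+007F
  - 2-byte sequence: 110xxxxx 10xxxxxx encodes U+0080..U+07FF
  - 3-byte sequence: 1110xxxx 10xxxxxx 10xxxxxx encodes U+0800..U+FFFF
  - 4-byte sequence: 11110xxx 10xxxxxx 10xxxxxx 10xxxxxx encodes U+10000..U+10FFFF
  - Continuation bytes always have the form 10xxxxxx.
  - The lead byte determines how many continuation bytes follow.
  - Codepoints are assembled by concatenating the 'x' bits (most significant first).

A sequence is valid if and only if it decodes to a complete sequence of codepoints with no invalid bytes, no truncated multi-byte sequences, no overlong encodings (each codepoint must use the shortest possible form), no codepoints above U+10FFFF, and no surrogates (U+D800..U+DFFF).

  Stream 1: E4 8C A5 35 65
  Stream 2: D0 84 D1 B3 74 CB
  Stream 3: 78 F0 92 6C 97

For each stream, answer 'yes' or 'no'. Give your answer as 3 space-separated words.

Answer: yes no no

Derivation:
Stream 1: decodes cleanly. VALID
Stream 2: error at byte offset 6. INVALID
Stream 3: error at byte offset 3. INVALID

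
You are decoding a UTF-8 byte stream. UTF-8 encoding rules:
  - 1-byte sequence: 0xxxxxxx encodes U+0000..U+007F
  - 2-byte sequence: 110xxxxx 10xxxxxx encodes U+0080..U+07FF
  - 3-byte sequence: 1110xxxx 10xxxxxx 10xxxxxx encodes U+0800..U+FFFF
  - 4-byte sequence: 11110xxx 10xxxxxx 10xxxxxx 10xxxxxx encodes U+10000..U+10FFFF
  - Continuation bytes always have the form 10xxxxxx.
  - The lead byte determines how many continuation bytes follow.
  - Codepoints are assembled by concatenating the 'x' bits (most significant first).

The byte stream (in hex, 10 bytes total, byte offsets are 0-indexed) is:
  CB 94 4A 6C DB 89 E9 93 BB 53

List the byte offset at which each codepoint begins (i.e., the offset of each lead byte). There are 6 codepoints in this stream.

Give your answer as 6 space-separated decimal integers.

Byte[0]=CB: 2-byte lead, need 1 cont bytes. acc=0xB
Byte[1]=94: continuation. acc=(acc<<6)|0x14=0x2D4
Completed: cp=U+02D4 (starts at byte 0)
Byte[2]=4A: 1-byte ASCII. cp=U+004A
Byte[3]=6C: 1-byte ASCII. cp=U+006C
Byte[4]=DB: 2-byte lead, need 1 cont bytes. acc=0x1B
Byte[5]=89: continuation. acc=(acc<<6)|0x09=0x6C9
Completed: cp=U+06C9 (starts at byte 4)
Byte[6]=E9: 3-byte lead, need 2 cont bytes. acc=0x9
Byte[7]=93: continuation. acc=(acc<<6)|0x13=0x253
Byte[8]=BB: continuation. acc=(acc<<6)|0x3B=0x94FB
Completed: cp=U+94FB (starts at byte 6)
Byte[9]=53: 1-byte ASCII. cp=U+0053

Answer: 0 2 3 4 6 9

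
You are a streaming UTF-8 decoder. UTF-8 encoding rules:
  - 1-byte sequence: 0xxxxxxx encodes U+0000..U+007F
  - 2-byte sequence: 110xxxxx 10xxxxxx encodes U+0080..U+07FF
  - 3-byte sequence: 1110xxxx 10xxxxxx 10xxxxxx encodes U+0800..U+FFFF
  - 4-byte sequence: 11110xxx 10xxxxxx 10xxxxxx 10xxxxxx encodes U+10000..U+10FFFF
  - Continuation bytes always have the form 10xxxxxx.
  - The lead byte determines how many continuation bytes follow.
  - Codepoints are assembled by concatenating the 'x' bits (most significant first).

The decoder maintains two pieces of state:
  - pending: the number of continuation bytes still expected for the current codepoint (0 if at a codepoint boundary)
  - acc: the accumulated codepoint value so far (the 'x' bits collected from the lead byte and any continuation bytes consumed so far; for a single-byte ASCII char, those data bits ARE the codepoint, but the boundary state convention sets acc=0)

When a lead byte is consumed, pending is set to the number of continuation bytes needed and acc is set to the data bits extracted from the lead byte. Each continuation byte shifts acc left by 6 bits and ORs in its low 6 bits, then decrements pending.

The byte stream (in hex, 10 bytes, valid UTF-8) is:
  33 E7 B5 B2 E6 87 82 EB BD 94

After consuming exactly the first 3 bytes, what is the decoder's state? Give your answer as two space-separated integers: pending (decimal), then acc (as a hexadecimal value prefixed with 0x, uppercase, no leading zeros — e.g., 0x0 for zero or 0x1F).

Byte[0]=33: 1-byte. pending=0, acc=0x0
Byte[1]=E7: 3-byte lead. pending=2, acc=0x7
Byte[2]=B5: continuation. acc=(acc<<6)|0x35=0x1F5, pending=1

Answer: 1 0x1F5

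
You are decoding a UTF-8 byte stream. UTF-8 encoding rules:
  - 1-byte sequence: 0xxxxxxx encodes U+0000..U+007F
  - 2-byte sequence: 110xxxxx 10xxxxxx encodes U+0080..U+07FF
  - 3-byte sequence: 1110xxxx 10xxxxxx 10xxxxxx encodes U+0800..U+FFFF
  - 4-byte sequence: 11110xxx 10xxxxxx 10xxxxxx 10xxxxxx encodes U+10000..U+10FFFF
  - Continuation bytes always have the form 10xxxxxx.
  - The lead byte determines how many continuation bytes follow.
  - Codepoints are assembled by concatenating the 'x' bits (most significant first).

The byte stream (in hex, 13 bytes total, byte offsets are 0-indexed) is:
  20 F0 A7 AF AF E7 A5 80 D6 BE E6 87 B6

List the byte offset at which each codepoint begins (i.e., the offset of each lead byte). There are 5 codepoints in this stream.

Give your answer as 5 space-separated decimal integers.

Answer: 0 1 5 8 10

Derivation:
Byte[0]=20: 1-byte ASCII. cp=U+0020
Byte[1]=F0: 4-byte lead, need 3 cont bytes. acc=0x0
Byte[2]=A7: continuation. acc=(acc<<6)|0x27=0x27
Byte[3]=AF: continuation. acc=(acc<<6)|0x2F=0x9EF
Byte[4]=AF: continuation. acc=(acc<<6)|0x2F=0x27BEF
Completed: cp=U+27BEF (starts at byte 1)
Byte[5]=E7: 3-byte lead, need 2 cont bytes. acc=0x7
Byte[6]=A5: continuation. acc=(acc<<6)|0x25=0x1E5
Byte[7]=80: continuation. acc=(acc<<6)|0x00=0x7940
Completed: cp=U+7940 (starts at byte 5)
Byte[8]=D6: 2-byte lead, need 1 cont bytes. acc=0x16
Byte[9]=BE: continuation. acc=(acc<<6)|0x3E=0x5BE
Completed: cp=U+05BE (starts at byte 8)
Byte[10]=E6: 3-byte lead, need 2 cont bytes. acc=0x6
Byte[11]=87: continuation. acc=(acc<<6)|0x07=0x187
Byte[12]=B6: continuation. acc=(acc<<6)|0x36=0x61F6
Completed: cp=U+61F6 (starts at byte 10)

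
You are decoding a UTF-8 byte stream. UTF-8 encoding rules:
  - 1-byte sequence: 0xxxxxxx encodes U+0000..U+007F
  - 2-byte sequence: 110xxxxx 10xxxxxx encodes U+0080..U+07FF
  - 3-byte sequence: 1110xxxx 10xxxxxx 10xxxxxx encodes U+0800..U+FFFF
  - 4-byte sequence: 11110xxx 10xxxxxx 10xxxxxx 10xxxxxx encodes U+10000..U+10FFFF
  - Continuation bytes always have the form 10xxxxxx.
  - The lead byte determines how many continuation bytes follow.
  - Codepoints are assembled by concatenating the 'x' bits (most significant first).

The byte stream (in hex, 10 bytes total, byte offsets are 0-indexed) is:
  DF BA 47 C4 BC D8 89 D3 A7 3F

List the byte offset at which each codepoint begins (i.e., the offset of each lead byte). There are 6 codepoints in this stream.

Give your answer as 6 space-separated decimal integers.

Answer: 0 2 3 5 7 9

Derivation:
Byte[0]=DF: 2-byte lead, need 1 cont bytes. acc=0x1F
Byte[1]=BA: continuation. acc=(acc<<6)|0x3A=0x7FA
Completed: cp=U+07FA (starts at byte 0)
Byte[2]=47: 1-byte ASCII. cp=U+0047
Byte[3]=C4: 2-byte lead, need 1 cont bytes. acc=0x4
Byte[4]=BC: continuation. acc=(acc<<6)|0x3C=0x13C
Completed: cp=U+013C (starts at byte 3)
Byte[5]=D8: 2-byte lead, need 1 cont bytes. acc=0x18
Byte[6]=89: continuation. acc=(acc<<6)|0x09=0x609
Completed: cp=U+0609 (starts at byte 5)
Byte[7]=D3: 2-byte lead, need 1 cont bytes. acc=0x13
Byte[8]=A7: continuation. acc=(acc<<6)|0x27=0x4E7
Completed: cp=U+04E7 (starts at byte 7)
Byte[9]=3F: 1-byte ASCII. cp=U+003F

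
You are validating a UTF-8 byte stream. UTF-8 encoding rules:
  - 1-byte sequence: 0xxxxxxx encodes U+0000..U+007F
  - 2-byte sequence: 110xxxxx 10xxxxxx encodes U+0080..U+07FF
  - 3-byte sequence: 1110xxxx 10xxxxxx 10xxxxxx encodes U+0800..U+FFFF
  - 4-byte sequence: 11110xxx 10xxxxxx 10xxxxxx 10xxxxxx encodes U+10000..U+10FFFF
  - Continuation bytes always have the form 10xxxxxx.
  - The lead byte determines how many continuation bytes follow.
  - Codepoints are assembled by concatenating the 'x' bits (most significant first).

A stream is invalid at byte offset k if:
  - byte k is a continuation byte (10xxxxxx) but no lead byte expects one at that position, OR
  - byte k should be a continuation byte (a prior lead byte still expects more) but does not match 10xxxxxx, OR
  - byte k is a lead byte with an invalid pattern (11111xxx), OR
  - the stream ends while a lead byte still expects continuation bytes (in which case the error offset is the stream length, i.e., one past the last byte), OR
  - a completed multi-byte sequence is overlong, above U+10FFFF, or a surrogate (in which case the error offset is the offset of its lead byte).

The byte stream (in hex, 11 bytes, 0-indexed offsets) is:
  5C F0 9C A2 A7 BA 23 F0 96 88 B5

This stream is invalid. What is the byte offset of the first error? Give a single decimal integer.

Answer: 5

Derivation:
Byte[0]=5C: 1-byte ASCII. cp=U+005C
Byte[1]=F0: 4-byte lead, need 3 cont bytes. acc=0x0
Byte[2]=9C: continuation. acc=(acc<<6)|0x1C=0x1C
Byte[3]=A2: continuation. acc=(acc<<6)|0x22=0x722
Byte[4]=A7: continuation. acc=(acc<<6)|0x27=0x1C8A7
Completed: cp=U+1C8A7 (starts at byte 1)
Byte[5]=BA: INVALID lead byte (not 0xxx/110x/1110/11110)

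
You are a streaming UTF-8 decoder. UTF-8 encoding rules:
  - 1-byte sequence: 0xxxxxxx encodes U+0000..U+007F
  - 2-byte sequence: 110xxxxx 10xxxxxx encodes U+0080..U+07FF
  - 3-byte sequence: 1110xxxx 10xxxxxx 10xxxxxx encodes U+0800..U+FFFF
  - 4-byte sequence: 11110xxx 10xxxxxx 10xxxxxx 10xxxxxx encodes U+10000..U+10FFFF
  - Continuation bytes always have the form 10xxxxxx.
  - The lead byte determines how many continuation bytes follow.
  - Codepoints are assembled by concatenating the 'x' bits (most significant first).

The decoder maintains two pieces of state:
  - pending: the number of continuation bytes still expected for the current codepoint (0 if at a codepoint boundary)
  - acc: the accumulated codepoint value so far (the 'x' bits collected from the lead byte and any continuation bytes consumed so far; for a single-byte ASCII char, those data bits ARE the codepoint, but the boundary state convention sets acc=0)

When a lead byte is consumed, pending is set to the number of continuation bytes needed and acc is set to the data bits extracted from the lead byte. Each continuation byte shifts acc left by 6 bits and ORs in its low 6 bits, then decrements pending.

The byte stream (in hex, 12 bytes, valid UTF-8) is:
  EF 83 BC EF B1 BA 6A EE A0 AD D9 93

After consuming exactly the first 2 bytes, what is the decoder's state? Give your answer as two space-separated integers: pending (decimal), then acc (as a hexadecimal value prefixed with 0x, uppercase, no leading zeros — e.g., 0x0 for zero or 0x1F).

Answer: 1 0x3C3

Derivation:
Byte[0]=EF: 3-byte lead. pending=2, acc=0xF
Byte[1]=83: continuation. acc=(acc<<6)|0x03=0x3C3, pending=1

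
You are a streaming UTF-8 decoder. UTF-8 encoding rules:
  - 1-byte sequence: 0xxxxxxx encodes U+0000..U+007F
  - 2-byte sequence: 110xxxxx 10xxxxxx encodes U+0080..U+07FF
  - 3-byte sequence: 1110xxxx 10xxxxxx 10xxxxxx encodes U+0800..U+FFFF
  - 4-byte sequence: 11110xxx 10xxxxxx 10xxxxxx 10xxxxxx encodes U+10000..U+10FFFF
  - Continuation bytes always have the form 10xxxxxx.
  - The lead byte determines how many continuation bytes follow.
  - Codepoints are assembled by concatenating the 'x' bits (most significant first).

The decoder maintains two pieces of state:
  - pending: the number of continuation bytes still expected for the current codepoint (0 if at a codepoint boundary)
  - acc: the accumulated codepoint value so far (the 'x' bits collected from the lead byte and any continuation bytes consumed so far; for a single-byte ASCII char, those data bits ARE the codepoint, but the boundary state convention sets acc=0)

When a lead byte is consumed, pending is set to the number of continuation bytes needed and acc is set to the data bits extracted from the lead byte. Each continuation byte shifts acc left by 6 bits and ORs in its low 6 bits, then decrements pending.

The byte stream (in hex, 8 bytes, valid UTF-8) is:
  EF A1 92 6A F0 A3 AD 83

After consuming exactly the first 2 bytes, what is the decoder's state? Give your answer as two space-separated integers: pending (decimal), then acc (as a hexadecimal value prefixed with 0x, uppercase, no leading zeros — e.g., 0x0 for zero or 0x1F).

Answer: 1 0x3E1

Derivation:
Byte[0]=EF: 3-byte lead. pending=2, acc=0xF
Byte[1]=A1: continuation. acc=(acc<<6)|0x21=0x3E1, pending=1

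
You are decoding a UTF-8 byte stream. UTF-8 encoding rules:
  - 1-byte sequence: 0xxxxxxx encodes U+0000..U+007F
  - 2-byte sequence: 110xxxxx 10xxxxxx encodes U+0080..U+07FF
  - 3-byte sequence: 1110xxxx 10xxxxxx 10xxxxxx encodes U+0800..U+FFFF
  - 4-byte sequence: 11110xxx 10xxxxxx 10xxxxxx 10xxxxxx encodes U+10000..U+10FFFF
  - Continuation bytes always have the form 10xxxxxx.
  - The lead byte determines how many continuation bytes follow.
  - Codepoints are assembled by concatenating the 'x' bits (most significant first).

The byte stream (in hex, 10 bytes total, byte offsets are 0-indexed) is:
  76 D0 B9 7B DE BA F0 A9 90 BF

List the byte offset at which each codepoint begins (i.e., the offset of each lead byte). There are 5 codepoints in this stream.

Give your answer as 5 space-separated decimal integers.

Answer: 0 1 3 4 6

Derivation:
Byte[0]=76: 1-byte ASCII. cp=U+0076
Byte[1]=D0: 2-byte lead, need 1 cont bytes. acc=0x10
Byte[2]=B9: continuation. acc=(acc<<6)|0x39=0x439
Completed: cp=U+0439 (starts at byte 1)
Byte[3]=7B: 1-byte ASCII. cp=U+007B
Byte[4]=DE: 2-byte lead, need 1 cont bytes. acc=0x1E
Byte[5]=BA: continuation. acc=(acc<<6)|0x3A=0x7BA
Completed: cp=U+07BA (starts at byte 4)
Byte[6]=F0: 4-byte lead, need 3 cont bytes. acc=0x0
Byte[7]=A9: continuation. acc=(acc<<6)|0x29=0x29
Byte[8]=90: continuation. acc=(acc<<6)|0x10=0xA50
Byte[9]=BF: continuation. acc=(acc<<6)|0x3F=0x2943F
Completed: cp=U+2943F (starts at byte 6)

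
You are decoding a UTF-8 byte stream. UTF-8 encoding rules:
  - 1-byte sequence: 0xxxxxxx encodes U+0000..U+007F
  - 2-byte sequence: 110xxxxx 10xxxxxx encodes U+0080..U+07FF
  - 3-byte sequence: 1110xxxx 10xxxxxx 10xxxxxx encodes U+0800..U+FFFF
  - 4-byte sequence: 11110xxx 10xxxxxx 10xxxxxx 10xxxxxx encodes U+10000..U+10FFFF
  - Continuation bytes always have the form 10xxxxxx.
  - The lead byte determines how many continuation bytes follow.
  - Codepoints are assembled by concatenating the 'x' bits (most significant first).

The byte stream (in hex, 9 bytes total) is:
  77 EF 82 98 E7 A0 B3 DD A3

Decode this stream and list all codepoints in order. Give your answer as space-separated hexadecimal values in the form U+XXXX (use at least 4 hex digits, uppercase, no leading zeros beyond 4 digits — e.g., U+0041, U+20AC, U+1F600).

Byte[0]=77: 1-byte ASCII. cp=U+0077
Byte[1]=EF: 3-byte lead, need 2 cont bytes. acc=0xF
Byte[2]=82: continuation. acc=(acc<<6)|0x02=0x3C2
Byte[3]=98: continuation. acc=(acc<<6)|0x18=0xF098
Completed: cp=U+F098 (starts at byte 1)
Byte[4]=E7: 3-byte lead, need 2 cont bytes. acc=0x7
Byte[5]=A0: continuation. acc=(acc<<6)|0x20=0x1E0
Byte[6]=B3: continuation. acc=(acc<<6)|0x33=0x7833
Completed: cp=U+7833 (starts at byte 4)
Byte[7]=DD: 2-byte lead, need 1 cont bytes. acc=0x1D
Byte[8]=A3: continuation. acc=(acc<<6)|0x23=0x763
Completed: cp=U+0763 (starts at byte 7)

Answer: U+0077 U+F098 U+7833 U+0763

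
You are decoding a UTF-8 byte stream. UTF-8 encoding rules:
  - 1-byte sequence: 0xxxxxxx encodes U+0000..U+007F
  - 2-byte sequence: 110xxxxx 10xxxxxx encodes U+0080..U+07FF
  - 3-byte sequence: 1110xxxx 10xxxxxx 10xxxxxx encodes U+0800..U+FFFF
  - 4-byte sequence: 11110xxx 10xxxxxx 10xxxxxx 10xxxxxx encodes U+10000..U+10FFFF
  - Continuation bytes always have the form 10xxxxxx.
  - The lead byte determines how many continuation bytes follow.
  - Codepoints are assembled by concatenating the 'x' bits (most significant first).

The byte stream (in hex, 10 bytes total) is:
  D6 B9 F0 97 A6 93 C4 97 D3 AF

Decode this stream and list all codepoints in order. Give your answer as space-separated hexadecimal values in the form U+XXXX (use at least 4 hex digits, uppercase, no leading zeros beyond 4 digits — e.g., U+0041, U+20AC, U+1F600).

Answer: U+05B9 U+17993 U+0117 U+04EF

Derivation:
Byte[0]=D6: 2-byte lead, need 1 cont bytes. acc=0x16
Byte[1]=B9: continuation. acc=(acc<<6)|0x39=0x5B9
Completed: cp=U+05B9 (starts at byte 0)
Byte[2]=F0: 4-byte lead, need 3 cont bytes. acc=0x0
Byte[3]=97: continuation. acc=(acc<<6)|0x17=0x17
Byte[4]=A6: continuation. acc=(acc<<6)|0x26=0x5E6
Byte[5]=93: continuation. acc=(acc<<6)|0x13=0x17993
Completed: cp=U+17993 (starts at byte 2)
Byte[6]=C4: 2-byte lead, need 1 cont bytes. acc=0x4
Byte[7]=97: continuation. acc=(acc<<6)|0x17=0x117
Completed: cp=U+0117 (starts at byte 6)
Byte[8]=D3: 2-byte lead, need 1 cont bytes. acc=0x13
Byte[9]=AF: continuation. acc=(acc<<6)|0x2F=0x4EF
Completed: cp=U+04EF (starts at byte 8)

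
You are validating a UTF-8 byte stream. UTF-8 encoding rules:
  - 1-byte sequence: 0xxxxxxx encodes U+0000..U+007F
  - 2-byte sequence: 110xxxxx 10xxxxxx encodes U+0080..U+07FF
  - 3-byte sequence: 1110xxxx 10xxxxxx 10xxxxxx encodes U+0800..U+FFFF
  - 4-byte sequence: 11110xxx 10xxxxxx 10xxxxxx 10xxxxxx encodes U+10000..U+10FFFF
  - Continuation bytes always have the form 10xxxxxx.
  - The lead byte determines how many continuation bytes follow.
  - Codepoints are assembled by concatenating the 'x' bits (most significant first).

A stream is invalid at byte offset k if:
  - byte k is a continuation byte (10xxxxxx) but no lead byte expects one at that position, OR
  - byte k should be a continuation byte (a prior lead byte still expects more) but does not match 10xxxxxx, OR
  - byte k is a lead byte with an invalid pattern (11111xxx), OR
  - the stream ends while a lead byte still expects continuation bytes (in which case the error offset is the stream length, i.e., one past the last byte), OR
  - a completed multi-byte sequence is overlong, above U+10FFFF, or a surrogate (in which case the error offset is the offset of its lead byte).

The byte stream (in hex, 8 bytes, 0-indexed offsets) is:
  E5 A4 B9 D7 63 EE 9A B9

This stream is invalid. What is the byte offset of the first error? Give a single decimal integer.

Answer: 4

Derivation:
Byte[0]=E5: 3-byte lead, need 2 cont bytes. acc=0x5
Byte[1]=A4: continuation. acc=(acc<<6)|0x24=0x164
Byte[2]=B9: continuation. acc=(acc<<6)|0x39=0x5939
Completed: cp=U+5939 (starts at byte 0)
Byte[3]=D7: 2-byte lead, need 1 cont bytes. acc=0x17
Byte[4]=63: expected 10xxxxxx continuation. INVALID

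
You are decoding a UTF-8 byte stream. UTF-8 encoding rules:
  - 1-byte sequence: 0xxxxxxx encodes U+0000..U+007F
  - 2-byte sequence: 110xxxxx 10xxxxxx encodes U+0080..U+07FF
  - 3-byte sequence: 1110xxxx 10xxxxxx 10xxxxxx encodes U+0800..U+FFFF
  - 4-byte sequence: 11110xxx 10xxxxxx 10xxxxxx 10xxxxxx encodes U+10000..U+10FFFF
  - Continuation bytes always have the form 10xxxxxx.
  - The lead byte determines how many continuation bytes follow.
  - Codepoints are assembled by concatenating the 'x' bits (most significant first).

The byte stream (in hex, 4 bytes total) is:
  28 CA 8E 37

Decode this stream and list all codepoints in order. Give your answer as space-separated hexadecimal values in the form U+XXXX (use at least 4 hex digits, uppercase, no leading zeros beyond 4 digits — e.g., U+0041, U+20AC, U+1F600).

Byte[0]=28: 1-byte ASCII. cp=U+0028
Byte[1]=CA: 2-byte lead, need 1 cont bytes. acc=0xA
Byte[2]=8E: continuation. acc=(acc<<6)|0x0E=0x28E
Completed: cp=U+028E (starts at byte 1)
Byte[3]=37: 1-byte ASCII. cp=U+0037

Answer: U+0028 U+028E U+0037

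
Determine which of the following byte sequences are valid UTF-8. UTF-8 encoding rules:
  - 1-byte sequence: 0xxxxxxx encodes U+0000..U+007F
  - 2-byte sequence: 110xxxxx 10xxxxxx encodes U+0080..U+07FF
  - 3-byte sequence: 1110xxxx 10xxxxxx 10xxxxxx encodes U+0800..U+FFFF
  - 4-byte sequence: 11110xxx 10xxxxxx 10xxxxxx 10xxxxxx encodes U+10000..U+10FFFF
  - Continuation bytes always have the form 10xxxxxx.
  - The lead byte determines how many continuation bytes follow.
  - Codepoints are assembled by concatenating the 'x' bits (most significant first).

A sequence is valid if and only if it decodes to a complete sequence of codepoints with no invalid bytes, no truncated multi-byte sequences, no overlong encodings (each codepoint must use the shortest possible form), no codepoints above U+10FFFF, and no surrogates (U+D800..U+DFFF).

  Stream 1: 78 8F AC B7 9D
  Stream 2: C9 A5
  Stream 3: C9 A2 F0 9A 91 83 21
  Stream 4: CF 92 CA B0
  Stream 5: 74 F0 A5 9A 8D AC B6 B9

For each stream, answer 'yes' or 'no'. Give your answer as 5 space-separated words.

Stream 1: error at byte offset 1. INVALID
Stream 2: decodes cleanly. VALID
Stream 3: decodes cleanly. VALID
Stream 4: decodes cleanly. VALID
Stream 5: error at byte offset 5. INVALID

Answer: no yes yes yes no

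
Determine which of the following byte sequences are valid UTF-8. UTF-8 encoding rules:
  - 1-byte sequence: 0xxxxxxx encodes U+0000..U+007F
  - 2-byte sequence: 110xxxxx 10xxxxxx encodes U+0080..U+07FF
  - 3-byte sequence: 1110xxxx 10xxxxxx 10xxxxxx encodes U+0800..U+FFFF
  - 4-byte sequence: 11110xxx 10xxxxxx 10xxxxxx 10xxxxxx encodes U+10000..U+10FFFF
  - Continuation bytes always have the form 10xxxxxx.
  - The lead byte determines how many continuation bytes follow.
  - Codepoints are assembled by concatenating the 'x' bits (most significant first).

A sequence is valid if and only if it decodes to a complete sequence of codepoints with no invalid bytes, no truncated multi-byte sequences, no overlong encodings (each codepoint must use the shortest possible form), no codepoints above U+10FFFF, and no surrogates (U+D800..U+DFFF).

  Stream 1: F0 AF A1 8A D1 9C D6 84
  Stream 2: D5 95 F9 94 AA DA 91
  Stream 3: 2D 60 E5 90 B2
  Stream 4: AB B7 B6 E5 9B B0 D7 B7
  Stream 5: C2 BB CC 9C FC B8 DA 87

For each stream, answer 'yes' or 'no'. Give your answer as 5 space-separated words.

Stream 1: decodes cleanly. VALID
Stream 2: error at byte offset 2. INVALID
Stream 3: decodes cleanly. VALID
Stream 4: error at byte offset 0. INVALID
Stream 5: error at byte offset 4. INVALID

Answer: yes no yes no no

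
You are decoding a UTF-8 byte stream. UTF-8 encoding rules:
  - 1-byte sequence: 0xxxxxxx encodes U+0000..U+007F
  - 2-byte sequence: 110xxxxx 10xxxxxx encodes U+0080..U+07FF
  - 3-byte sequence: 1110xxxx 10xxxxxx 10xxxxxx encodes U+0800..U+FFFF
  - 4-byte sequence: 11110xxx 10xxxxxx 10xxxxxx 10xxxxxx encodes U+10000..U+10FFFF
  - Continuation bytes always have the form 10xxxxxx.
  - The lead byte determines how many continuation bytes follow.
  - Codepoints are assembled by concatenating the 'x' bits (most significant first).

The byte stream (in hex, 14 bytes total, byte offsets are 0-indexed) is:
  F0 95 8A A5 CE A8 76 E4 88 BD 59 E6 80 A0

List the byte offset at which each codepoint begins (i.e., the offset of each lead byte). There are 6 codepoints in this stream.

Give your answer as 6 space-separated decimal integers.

Byte[0]=F0: 4-byte lead, need 3 cont bytes. acc=0x0
Byte[1]=95: continuation. acc=(acc<<6)|0x15=0x15
Byte[2]=8A: continuation. acc=(acc<<6)|0x0A=0x54A
Byte[3]=A5: continuation. acc=(acc<<6)|0x25=0x152A5
Completed: cp=U+152A5 (starts at byte 0)
Byte[4]=CE: 2-byte lead, need 1 cont bytes. acc=0xE
Byte[5]=A8: continuation. acc=(acc<<6)|0x28=0x3A8
Completed: cp=U+03A8 (starts at byte 4)
Byte[6]=76: 1-byte ASCII. cp=U+0076
Byte[7]=E4: 3-byte lead, need 2 cont bytes. acc=0x4
Byte[8]=88: continuation. acc=(acc<<6)|0x08=0x108
Byte[9]=BD: continuation. acc=(acc<<6)|0x3D=0x423D
Completed: cp=U+423D (starts at byte 7)
Byte[10]=59: 1-byte ASCII. cp=U+0059
Byte[11]=E6: 3-byte lead, need 2 cont bytes. acc=0x6
Byte[12]=80: continuation. acc=(acc<<6)|0x00=0x180
Byte[13]=A0: continuation. acc=(acc<<6)|0x20=0x6020
Completed: cp=U+6020 (starts at byte 11)

Answer: 0 4 6 7 10 11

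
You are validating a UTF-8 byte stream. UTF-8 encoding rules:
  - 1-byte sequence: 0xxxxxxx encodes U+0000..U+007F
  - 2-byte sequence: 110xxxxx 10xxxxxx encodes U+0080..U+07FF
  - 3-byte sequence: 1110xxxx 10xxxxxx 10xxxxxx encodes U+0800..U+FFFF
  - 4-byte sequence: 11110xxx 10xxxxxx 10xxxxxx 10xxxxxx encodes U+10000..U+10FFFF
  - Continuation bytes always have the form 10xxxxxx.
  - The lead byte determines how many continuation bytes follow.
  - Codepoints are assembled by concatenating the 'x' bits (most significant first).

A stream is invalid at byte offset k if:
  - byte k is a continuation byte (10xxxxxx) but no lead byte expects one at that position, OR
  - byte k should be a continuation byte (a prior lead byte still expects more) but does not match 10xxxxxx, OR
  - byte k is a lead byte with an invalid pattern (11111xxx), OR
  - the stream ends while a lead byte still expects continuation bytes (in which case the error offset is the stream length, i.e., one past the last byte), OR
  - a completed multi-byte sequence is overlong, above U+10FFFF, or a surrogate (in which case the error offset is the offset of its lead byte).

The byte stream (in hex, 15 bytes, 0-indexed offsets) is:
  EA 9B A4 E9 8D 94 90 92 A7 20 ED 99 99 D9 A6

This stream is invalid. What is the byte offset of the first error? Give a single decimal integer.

Byte[0]=EA: 3-byte lead, need 2 cont bytes. acc=0xA
Byte[1]=9B: continuation. acc=(acc<<6)|0x1B=0x29B
Byte[2]=A4: continuation. acc=(acc<<6)|0x24=0xA6E4
Completed: cp=U+A6E4 (starts at byte 0)
Byte[3]=E9: 3-byte lead, need 2 cont bytes. acc=0x9
Byte[4]=8D: continuation. acc=(acc<<6)|0x0D=0x24D
Byte[5]=94: continuation. acc=(acc<<6)|0x14=0x9354
Completed: cp=U+9354 (starts at byte 3)
Byte[6]=90: INVALID lead byte (not 0xxx/110x/1110/11110)

Answer: 6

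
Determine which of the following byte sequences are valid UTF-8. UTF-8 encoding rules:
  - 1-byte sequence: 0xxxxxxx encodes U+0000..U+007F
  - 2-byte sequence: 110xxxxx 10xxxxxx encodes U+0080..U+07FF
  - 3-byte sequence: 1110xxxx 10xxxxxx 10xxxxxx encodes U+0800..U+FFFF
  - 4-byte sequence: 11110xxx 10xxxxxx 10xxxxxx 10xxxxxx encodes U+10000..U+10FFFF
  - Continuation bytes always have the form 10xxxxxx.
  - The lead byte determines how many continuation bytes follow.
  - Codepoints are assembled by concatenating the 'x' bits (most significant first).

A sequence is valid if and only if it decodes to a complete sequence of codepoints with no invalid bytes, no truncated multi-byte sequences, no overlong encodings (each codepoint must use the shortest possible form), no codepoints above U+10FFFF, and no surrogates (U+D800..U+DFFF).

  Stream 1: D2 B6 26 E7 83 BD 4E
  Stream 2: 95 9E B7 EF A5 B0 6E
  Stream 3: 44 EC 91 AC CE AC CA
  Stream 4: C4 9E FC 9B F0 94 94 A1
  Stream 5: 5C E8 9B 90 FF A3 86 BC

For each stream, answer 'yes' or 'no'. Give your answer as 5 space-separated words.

Answer: yes no no no no

Derivation:
Stream 1: decodes cleanly. VALID
Stream 2: error at byte offset 0. INVALID
Stream 3: error at byte offset 7. INVALID
Stream 4: error at byte offset 2. INVALID
Stream 5: error at byte offset 4. INVALID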